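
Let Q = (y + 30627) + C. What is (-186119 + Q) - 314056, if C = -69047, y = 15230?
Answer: -523365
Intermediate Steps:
Q = -23190 (Q = (15230 + 30627) - 69047 = 45857 - 69047 = -23190)
(-186119 + Q) - 314056 = (-186119 - 23190) - 314056 = -209309 - 314056 = -523365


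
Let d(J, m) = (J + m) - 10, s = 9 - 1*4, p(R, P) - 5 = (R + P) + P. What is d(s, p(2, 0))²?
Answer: 4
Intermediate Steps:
p(R, P) = 5 + R + 2*P (p(R, P) = 5 + ((R + P) + P) = 5 + ((P + R) + P) = 5 + (R + 2*P) = 5 + R + 2*P)
s = 5 (s = 9 - 4 = 5)
d(J, m) = -10 + J + m
d(s, p(2, 0))² = (-10 + 5 + (5 + 2 + 2*0))² = (-10 + 5 + (5 + 2 + 0))² = (-10 + 5 + 7)² = 2² = 4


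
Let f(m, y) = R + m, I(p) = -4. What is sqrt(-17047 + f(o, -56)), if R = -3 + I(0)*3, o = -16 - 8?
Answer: I*sqrt(17086) ≈ 130.71*I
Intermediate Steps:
o = -24
R = -15 (R = -3 - 4*3 = -3 - 12 = -15)
f(m, y) = -15 + m
sqrt(-17047 + f(o, -56)) = sqrt(-17047 + (-15 - 24)) = sqrt(-17047 - 39) = sqrt(-17086) = I*sqrt(17086)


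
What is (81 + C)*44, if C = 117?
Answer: 8712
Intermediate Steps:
(81 + C)*44 = (81 + 117)*44 = 198*44 = 8712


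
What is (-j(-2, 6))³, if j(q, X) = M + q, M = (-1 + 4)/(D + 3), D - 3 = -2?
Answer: 125/64 ≈ 1.9531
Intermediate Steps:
D = 1 (D = 3 - 2 = 1)
M = ¾ (M = (-1 + 4)/(1 + 3) = 3/4 = 3*(¼) = ¾ ≈ 0.75000)
j(q, X) = ¾ + q
(-j(-2, 6))³ = (-(¾ - 2))³ = (-1*(-5/4))³ = (5/4)³ = 125/64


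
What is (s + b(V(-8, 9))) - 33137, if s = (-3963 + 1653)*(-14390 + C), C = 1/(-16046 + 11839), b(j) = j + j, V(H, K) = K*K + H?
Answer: 19957953639/601 ≈ 3.3208e+7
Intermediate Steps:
V(H, K) = H + K² (V(H, K) = K² + H = H + K²)
b(j) = 2*j
C = -1/4207 (C = 1/(-4207) = -1/4207 ≈ -0.00023770)
s = 19977781230/601 (s = (-3963 + 1653)*(-14390 - 1/4207) = -2310*(-60538731/4207) = 19977781230/601 ≈ 3.3241e+7)
(s + b(V(-8, 9))) - 33137 = (19977781230/601 + 2*(-8 + 9²)) - 33137 = (19977781230/601 + 2*(-8 + 81)) - 33137 = (19977781230/601 + 2*73) - 33137 = (19977781230/601 + 146) - 33137 = 19977868976/601 - 33137 = 19957953639/601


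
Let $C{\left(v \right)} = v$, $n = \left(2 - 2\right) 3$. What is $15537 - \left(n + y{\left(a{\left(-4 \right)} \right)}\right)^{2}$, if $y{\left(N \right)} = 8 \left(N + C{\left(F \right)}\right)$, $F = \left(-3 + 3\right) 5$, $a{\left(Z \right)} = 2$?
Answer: $15281$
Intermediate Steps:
$F = 0$ ($F = 0 \cdot 5 = 0$)
$n = 0$ ($n = 0 \cdot 3 = 0$)
$y{\left(N \right)} = 8 N$ ($y{\left(N \right)} = 8 \left(N + 0\right) = 8 N$)
$15537 - \left(n + y{\left(a{\left(-4 \right)} \right)}\right)^{2} = 15537 - \left(0 + 8 \cdot 2\right)^{2} = 15537 - \left(0 + 16\right)^{2} = 15537 - 16^{2} = 15537 - 256 = 15281$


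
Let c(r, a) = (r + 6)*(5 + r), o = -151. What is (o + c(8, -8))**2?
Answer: 961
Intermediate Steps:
c(r, a) = (5 + r)*(6 + r) (c(r, a) = (6 + r)*(5 + r) = (5 + r)*(6 + r))
(o + c(8, -8))**2 = (-151 + (30 + 8**2 + 11*8))**2 = (-151 + (30 + 64 + 88))**2 = (-151 + 182)**2 = 31**2 = 961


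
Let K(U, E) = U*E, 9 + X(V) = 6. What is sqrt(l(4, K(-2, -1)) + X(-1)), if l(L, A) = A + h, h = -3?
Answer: 2*I ≈ 2.0*I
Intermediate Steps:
X(V) = -3 (X(V) = -9 + 6 = -3)
K(U, E) = E*U
l(L, A) = -3 + A (l(L, A) = A - 3 = -3 + A)
sqrt(l(4, K(-2, -1)) + X(-1)) = sqrt((-3 - 1*(-2)) - 3) = sqrt((-3 + 2) - 3) = sqrt(-1 - 3) = sqrt(-4) = 2*I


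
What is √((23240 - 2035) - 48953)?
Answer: 2*I*√6937 ≈ 166.58*I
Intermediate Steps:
√((23240 - 2035) - 48953) = √(21205 - 48953) = √(-27748) = 2*I*√6937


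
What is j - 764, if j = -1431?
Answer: -2195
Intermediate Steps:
j - 764 = -1431 - 764 = -2195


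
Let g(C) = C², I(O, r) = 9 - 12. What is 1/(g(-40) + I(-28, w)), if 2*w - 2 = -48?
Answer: 1/1597 ≈ 0.00062617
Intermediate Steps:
w = -23 (w = 1 + (½)*(-48) = 1 - 24 = -23)
I(O, r) = -3
1/(g(-40) + I(-28, w)) = 1/((-40)² - 3) = 1/(1600 - 3) = 1/1597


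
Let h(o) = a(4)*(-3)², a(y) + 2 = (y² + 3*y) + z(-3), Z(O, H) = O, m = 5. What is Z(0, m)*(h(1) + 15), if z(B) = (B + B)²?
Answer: 0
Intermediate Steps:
z(B) = 4*B² (z(B) = (2*B)² = 4*B²)
a(y) = 34 + y² + 3*y (a(y) = -2 + ((y² + 3*y) + 4*(-3)²) = -2 + ((y² + 3*y) + 4*9) = -2 + ((y² + 3*y) + 36) = -2 + (36 + y² + 3*y) = 34 + y² + 3*y)
h(o) = 558 (h(o) = (34 + 4² + 3*4)*(-3)² = (34 + 16 + 12)*9 = 62*9 = 558)
Z(0, m)*(h(1) + 15) = 0*(558 + 15) = 0*573 = 0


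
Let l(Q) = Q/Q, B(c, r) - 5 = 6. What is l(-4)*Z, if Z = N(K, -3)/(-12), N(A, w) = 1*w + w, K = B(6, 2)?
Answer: ½ ≈ 0.50000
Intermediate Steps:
B(c, r) = 11 (B(c, r) = 5 + 6 = 11)
K = 11
l(Q) = 1
N(A, w) = 2*w (N(A, w) = w + w = 2*w)
Z = ½ (Z = (2*(-3))/(-12) = -6*(-1/12) = ½ ≈ 0.50000)
l(-4)*Z = 1*(½) = ½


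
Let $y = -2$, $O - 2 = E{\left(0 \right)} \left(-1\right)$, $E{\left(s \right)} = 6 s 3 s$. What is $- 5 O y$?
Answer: $20$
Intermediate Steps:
$E{\left(s \right)} = 18 s^{2}$ ($E{\left(s \right)} = 18 s s = 18 s^{2}$)
$O = 2$ ($O = 2 + 18 \cdot 0^{2} \left(-1\right) = 2 + 18 \cdot 0 \left(-1\right) = 2 + 0 \left(-1\right) = 2 + 0 = 2$)
$- 5 O y = \left(-5\right) 2 \left(-2\right) = \left(-10\right) \left(-2\right) = 20$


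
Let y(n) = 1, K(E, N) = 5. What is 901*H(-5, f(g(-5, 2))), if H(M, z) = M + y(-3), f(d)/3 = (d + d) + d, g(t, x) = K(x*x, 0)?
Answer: -3604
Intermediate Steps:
g(t, x) = 5
f(d) = 9*d (f(d) = 3*((d + d) + d) = 3*(2*d + d) = 3*(3*d) = 9*d)
H(M, z) = 1 + M (H(M, z) = M + 1 = 1 + M)
901*H(-5, f(g(-5, 2))) = 901*(1 - 5) = 901*(-4) = -3604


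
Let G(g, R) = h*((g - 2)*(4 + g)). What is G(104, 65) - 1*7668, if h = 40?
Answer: 432972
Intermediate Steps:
G(g, R) = 40*(-2 + g)*(4 + g) (G(g, R) = 40*((g - 2)*(4 + g)) = 40*((-2 + g)*(4 + g)) = 40*(-2 + g)*(4 + g))
G(104, 65) - 1*7668 = (-320 + 40*104² + 80*104) - 1*7668 = (-320 + 40*10816 + 8320) - 7668 = (-320 + 432640 + 8320) - 7668 = 440640 - 7668 = 432972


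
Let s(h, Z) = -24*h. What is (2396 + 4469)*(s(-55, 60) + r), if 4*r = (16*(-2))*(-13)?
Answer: 9775760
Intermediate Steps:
r = 104 (r = ((16*(-2))*(-13))/4 = (-32*(-13))/4 = (¼)*416 = 104)
(2396 + 4469)*(s(-55, 60) + r) = (2396 + 4469)*(-24*(-55) + 104) = 6865*(1320 + 104) = 6865*1424 = 9775760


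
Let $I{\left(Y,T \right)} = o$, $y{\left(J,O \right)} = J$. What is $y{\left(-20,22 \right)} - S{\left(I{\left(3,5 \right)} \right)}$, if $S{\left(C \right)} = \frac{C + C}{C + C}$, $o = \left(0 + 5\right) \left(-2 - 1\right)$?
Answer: $-21$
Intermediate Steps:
$o = -15$ ($o = 5 \left(-3\right) = -15$)
$I{\left(Y,T \right)} = -15$
$S{\left(C \right)} = 1$ ($S{\left(C \right)} = \frac{2 C}{2 C} = 2 C \frac{1}{2 C} = 1$)
$y{\left(-20,22 \right)} - S{\left(I{\left(3,5 \right)} \right)} = -20 - 1 = -21$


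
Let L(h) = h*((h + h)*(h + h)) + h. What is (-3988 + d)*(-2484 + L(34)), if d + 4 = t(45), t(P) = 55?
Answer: -609313742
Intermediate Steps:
d = 51 (d = -4 + 55 = 51)
L(h) = h + 4*h³ (L(h) = h*((2*h)*(2*h)) + h = h*(4*h²) + h = 4*h³ + h = h + 4*h³)
(-3988 + d)*(-2484 + L(34)) = (-3988 + 51)*(-2484 + (34 + 4*34³)) = -3937*(-2484 + (34 + 4*39304)) = -3937*(-2484 + (34 + 157216)) = -3937*(-2484 + 157250) = -3937*154766 = -609313742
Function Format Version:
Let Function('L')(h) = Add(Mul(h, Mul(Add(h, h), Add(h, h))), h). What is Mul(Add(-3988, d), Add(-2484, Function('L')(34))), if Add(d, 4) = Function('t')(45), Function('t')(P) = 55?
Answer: -609313742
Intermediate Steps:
d = 51 (d = Add(-4, 55) = 51)
Function('L')(h) = Add(h, Mul(4, Pow(h, 3))) (Function('L')(h) = Add(Mul(h, Mul(Mul(2, h), Mul(2, h))), h) = Add(Mul(h, Mul(4, Pow(h, 2))), h) = Add(Mul(4, Pow(h, 3)), h) = Add(h, Mul(4, Pow(h, 3))))
Mul(Add(-3988, d), Add(-2484, Function('L')(34))) = Mul(Add(-3988, 51), Add(-2484, Add(34, Mul(4, Pow(34, 3))))) = Mul(-3937, Add(-2484, Add(34, Mul(4, 39304)))) = Mul(-3937, Add(-2484, Add(34, 157216))) = Mul(-3937, Add(-2484, 157250)) = Mul(-3937, 154766) = -609313742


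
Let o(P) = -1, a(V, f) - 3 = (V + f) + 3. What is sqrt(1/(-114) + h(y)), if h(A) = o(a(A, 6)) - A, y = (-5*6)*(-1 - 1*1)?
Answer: I*sqrt(792870)/114 ≈ 7.8108*I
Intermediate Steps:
a(V, f) = 6 + V + f (a(V, f) = 3 + ((V + f) + 3) = 3 + (3 + V + f) = 6 + V + f)
y = 60 (y = -30*(-1 - 1) = -30*(-2) = 60)
h(A) = -1 - A
sqrt(1/(-114) + h(y)) = sqrt(1/(-114) + (-1 - 1*60)) = sqrt(-1/114 + (-1 - 60)) = sqrt(-1/114 - 61) = sqrt(-6955/114) = I*sqrt(792870)/114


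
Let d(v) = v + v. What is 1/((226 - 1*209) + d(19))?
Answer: 1/55 ≈ 0.018182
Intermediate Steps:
d(v) = 2*v
1/((226 - 1*209) + d(19)) = 1/((226 - 1*209) + 2*19) = 1/((226 - 209) + 38) = 1/(17 + 38) = 1/55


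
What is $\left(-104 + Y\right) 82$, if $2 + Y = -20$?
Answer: $-10332$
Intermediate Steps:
$Y = -22$ ($Y = -2 - 20 = -22$)
$\left(-104 + Y\right) 82 = \left(-104 - 22\right) 82 = \left(-126\right) 82 = -10332$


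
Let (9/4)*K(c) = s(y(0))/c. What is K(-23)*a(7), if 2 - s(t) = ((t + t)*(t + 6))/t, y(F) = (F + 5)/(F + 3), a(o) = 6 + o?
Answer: 2080/621 ≈ 3.3494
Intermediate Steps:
y(F) = (5 + F)/(3 + F)
s(t) = -10 - 2*t (s(t) = 2 - (t + t)*(t + 6)/t = 2 - (2*t)*(6 + t)/t = 2 - 2*t*(6 + t)/t = 2 - (12 + 2*t) = 2 + (-12 - 2*t) = -10 - 2*t)
K(c) = -160/(27*c) (K(c) = 4*((-10 - 2*(5 + 0)/(3 + 0))/c)/9 = 4*((-10 - 2*5/3)/c)/9 = 4*((-10 - 10/3)/c)/9 = 4*(-40/(3*c))/9 = -160/(27*c))
K(-23)*a(7) = (-160/27/(-23))*(6 + 7) = -160/27*(-1/23)*13 = (160/621)*13 = 2080/621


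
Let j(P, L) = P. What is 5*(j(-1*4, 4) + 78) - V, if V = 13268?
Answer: -12898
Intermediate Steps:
5*(j(-1*4, 4) + 78) - V = 5*(-1*4 + 78) - 1*13268 = 5*(-4 + 78) - 13268 = 5*74 - 13268 = 370 - 13268 = -12898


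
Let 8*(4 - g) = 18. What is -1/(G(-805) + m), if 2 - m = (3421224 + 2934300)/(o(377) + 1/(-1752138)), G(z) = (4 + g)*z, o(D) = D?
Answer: 2642224100/56767930795923 ≈ 4.6544e-5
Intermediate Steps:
g = 7/4 (g = 4 - ⅛*18 = 4 - 9/4 = 7/4 ≈ 1.7500)
G(z) = 23*z/4 (G(z) = (4 + 7/4)*z = 23*z/4)
m = -11134433998262/660556025 (m = 2 - (3421224 + 2934300)/(377 + 1/(-1752138)) = 2 - 6355524/(377 - 1/1752138) = 2 - 6355524/660556025/1752138 = 2 - 6355524*1752138/660556025 = 2 - 1*11135755110312/660556025 = 2 - 11135755110312/660556025 = -11134433998262/660556025 ≈ -16856.)
-1/(G(-805) + m) = -1/((23/4)*(-805) - 11134433998262/660556025) = -1/(-18515/4 - 11134433998262/660556025) = -1/(-56767930795923/2642224100) = -1*(-2642224100/56767930795923) = 2642224100/56767930795923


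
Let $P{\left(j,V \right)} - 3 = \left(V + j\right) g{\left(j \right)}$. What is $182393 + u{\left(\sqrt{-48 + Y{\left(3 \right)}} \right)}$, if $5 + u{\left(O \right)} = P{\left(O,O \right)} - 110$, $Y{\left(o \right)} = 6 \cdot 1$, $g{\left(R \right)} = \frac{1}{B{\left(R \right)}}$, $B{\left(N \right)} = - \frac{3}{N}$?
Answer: $182309$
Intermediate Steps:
$g{\left(R \right)} = - \frac{R}{3}$ ($g{\left(R \right)} = \frac{1}{\left(-3\right) \frac{1}{R}} = - \frac{R}{3}$)
$Y{\left(o \right)} = 6$
$P{\left(j,V \right)} = 3 - \frac{j \left(V + j\right)}{3}$ ($P{\left(j,V \right)} = 3 + \left(V + j\right) \left(- \frac{j}{3}\right) = 3 - \frac{j \left(V + j\right)}{3}$)
$u{\left(O \right)} = -112 - \frac{2 O^{2}}{3}$ ($u{\left(O \right)} = -5 - \left(107 + \frac{O^{2}}{3} + \frac{O O}{3}\right) = -5 - \left(107 + \frac{2 O^{2}}{3}\right) = -112 - \frac{2 O^{2}}{3}$)
$182393 + u{\left(\sqrt{-48 + Y{\left(3 \right)}} \right)} = 182393 - \left(112 + \frac{2 \left(\sqrt{-48 + 6}\right)^{2}}{3}\right) = 182393 - \left(112 + \frac{2 \left(\sqrt{-42}\right)^{2}}{3}\right) = 182393 - \left(112 + \frac{2 \left(i \sqrt{42}\right)^{2}}{3}\right) = 182393 - 84 = 182309$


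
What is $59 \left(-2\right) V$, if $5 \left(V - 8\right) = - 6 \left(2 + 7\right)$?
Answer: $\frac{1652}{5} \approx 330.4$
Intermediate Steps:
$V = - \frac{14}{5}$ ($V = 8 + \frac{\left(-6\right) \left(2 + 7\right)}{5} = 8 + \frac{\left(-6\right) 9}{5} = 8 + \frac{1}{5} \left(-54\right) = 8 - \frac{54}{5} = - \frac{14}{5} \approx -2.8$)
$59 \left(-2\right) V = 59 \left(-2\right) \left(- \frac{14}{5}\right) = \left(-118\right) \left(- \frac{14}{5}\right) = \frac{1652}{5}$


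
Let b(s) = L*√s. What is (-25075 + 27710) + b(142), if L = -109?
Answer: 2635 - 109*√142 ≈ 1336.1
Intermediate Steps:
b(s) = -109*√s
(-25075 + 27710) + b(142) = (-25075 + 27710) - 109*√142 = 2635 - 109*√142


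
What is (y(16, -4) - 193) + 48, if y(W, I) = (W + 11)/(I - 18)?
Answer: -3217/22 ≈ -146.23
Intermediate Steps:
y(W, I) = (11 + W)/(-18 + I)
(y(16, -4) - 193) + 48 = ((11 + 16)/(-18 - 4) - 193) + 48 = (27/(-22) - 193) + 48 = (-1/22*27 - 193) + 48 = (-27/22 - 193) + 48 = -4273/22 + 48 = -3217/22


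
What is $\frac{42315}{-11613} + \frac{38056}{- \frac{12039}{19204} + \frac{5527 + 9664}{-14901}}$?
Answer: $- \frac{6023152182120817}{260529969959} \approx -23119.0$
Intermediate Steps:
$\frac{42315}{-11613} + \frac{38056}{- \frac{12039}{19204} + \frac{5527 + 9664}{-14901}} = 42315 \left(- \frac{1}{11613}\right) + \frac{38056}{\left(-12039\right) \frac{1}{19204} + 15191 \left(- \frac{1}{14901}\right)} = - \frac{2015}{553} + \frac{38056}{- \frac{12039}{19204} - \frac{15191}{14901}} = - \frac{2015}{553} + \frac{38056}{- \frac{471121103}{286158804}} = - \frac{2015}{553} + 38056 \left(- \frac{286158804}{471121103}\right) = - \frac{2015}{553} - \frac{10890059445024}{471121103} = - \frac{6023152182120817}{260529969959}$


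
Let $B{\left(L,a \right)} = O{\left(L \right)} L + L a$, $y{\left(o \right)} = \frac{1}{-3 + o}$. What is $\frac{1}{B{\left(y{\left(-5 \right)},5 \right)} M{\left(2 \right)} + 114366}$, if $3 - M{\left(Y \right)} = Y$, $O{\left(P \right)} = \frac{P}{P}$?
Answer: $\frac{4}{457461} \approx 8.7439 \cdot 10^{-6}$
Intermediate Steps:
$O{\left(P \right)} = 1$
$M{\left(Y \right)} = 3 - Y$
$B{\left(L,a \right)} = L + L a$ ($B{\left(L,a \right)} = 1 L + L a = L + L a$)
$\frac{1}{B{\left(y{\left(-5 \right)},5 \right)} M{\left(2 \right)} + 114366} = \frac{1}{\frac{1 + 5}{-3 - 5} \left(3 - 2\right) + 114366} = \frac{1}{\frac{1}{-8} \cdot 6 \left(3 - 2\right) + 114366} = \frac{1}{\left(- \frac{1}{8}\right) 6 \cdot 1 + 114366} = \frac{1}{\left(- \frac{3}{4}\right) 1 + 114366} = \frac{1}{- \frac{3}{4} + 114366} = \frac{1}{\frac{457461}{4}} = \frac{4}{457461}$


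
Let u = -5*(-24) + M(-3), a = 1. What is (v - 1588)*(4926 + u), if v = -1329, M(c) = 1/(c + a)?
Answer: -29435447/2 ≈ -1.4718e+7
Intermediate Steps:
M(c) = 1/(1 + c) (M(c) = 1/(c + 1) = 1/(1 + c))
u = 239/2 (u = -5*(-24) + 1/(1 - 3) = 120 + 1/(-2) = 120 - 1/2 = 239/2 ≈ 119.50)
(v - 1588)*(4926 + u) = (-1329 - 1588)*(4926 + 239/2) = -2917*10091/2 = -29435447/2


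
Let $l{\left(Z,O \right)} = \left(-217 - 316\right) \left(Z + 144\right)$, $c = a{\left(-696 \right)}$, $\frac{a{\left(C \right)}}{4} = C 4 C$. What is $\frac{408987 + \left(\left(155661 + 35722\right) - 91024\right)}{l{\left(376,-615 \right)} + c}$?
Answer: $\frac{254673}{3736748} \approx 0.068154$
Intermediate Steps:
$a{\left(C \right)} = 16 C^{2}$ ($a{\left(C \right)} = 4 C 4 C = 4 \cdot 4 C C = 4 \cdot 4 C^{2} = 16 C^{2}$)
$c = 7750656$ ($c = 16 \left(-696\right)^{2} = 16 \cdot 484416 = 7750656$)
$l{\left(Z,O \right)} = -76752 - 533 Z$ ($l{\left(Z,O \right)} = - 533 \left(144 + Z\right) = -76752 - 533 Z$)
$\frac{408987 + \left(\left(155661 + 35722\right) - 91024\right)}{l{\left(376,-615 \right)} + c} = \frac{408987 + \left(\left(155661 + 35722\right) - 91024\right)}{\left(-76752 - 200408\right) + 7750656} = \frac{408987 + \left(191383 - 91024\right)}{\left(-76752 - 200408\right) + 7750656} = \frac{408987 + 100359}{-277160 + 7750656} = \frac{509346}{7473496} = 509346 \cdot \frac{1}{7473496} = \frac{254673}{3736748}$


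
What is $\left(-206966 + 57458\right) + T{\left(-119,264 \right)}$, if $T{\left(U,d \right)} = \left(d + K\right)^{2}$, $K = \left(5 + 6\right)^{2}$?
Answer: $-1283$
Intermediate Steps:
$K = 121$ ($K = 11^{2} = 121$)
$T{\left(U,d \right)} = \left(121 + d\right)^{2}$ ($T{\left(U,d \right)} = \left(d + 121\right)^{2} = \left(121 + d\right)^{2}$)
$\left(-206966 + 57458\right) + T{\left(-119,264 \right)} = \left(-206966 + 57458\right) + \left(121 + 264\right)^{2} = -149508 + 385^{2} = -149508 + 148225 = -1283$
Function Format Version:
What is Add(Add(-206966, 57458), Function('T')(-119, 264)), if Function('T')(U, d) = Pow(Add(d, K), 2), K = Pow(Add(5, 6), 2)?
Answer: -1283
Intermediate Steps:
K = 121 (K = Pow(11, 2) = 121)
Function('T')(U, d) = Pow(Add(121, d), 2) (Function('T')(U, d) = Pow(Add(d, 121), 2) = Pow(Add(121, d), 2))
Add(Add(-206966, 57458), Function('T')(-119, 264)) = Add(Add(-206966, 57458), Pow(Add(121, 264), 2)) = Add(-149508, Pow(385, 2)) = Add(-149508, 148225) = -1283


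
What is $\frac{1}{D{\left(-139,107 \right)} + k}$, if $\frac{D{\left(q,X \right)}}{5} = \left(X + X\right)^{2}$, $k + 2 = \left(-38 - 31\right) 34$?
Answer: $\frac{1}{226632} \approx 4.4124 \cdot 10^{-6}$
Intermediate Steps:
$k = -2348$ ($k = -2 + \left(-38 - 31\right) 34 = -2 - 2346 = -2348$)
$D{\left(q,X \right)} = 20 X^{2}$ ($D{\left(q,X \right)} = 5 \left(X + X\right)^{2} = 5 \left(2 X\right)^{2} = 5 \cdot 4 X^{2} = 20 X^{2}$)
$\frac{1}{D{\left(-139,107 \right)} + k} = \frac{1}{20 \cdot 107^{2} - 2348} = \frac{1}{20 \cdot 11449 - 2348} = \frac{1}{228980 - 2348} = \frac{1}{226632}$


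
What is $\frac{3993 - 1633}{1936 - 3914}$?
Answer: $- \frac{1180}{989} \approx -1.1931$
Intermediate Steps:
$\frac{3993 - 1633}{1936 - 3914} = \frac{2360}{-1978} = 2360 \left(- \frac{1}{1978}\right) = - \frac{1180}{989}$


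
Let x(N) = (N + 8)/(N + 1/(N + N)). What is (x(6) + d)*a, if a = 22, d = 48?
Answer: 80784/73 ≈ 1106.6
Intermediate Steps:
x(N) = (8 + N)/(N + 1/(2*N))
(x(6) + d)*a = (2*6*(8 + 6)/(1 + 2*6**2) + 48)*22 = (2*6*14/(1 + 2*36) + 48)*22 = (2*6*14/(1 + 72) + 48)*22 = (2*6*14/73 + 48)*22 = (2*6*(1/73)*14 + 48)*22 = (168/73 + 48)*22 = (3672/73)*22 = 80784/73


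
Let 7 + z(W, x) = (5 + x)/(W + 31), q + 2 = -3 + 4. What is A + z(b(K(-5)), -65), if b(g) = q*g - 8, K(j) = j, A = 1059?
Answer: 7349/7 ≈ 1049.9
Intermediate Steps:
q = -1 (q = -2 + (-3 + 4) = -2 + 1 = -1)
b(g) = -8 - g (b(g) = -g - 8 = -8 - g)
z(W, x) = -7 + (5 + x)/(31 + W) (z(W, x) = -7 + (5 + x)/(W + 31) = -7 + (5 + x)/(31 + W))
A + z(b(K(-5)), -65) = 1059 + (-212 - 65 - 7*(-8 - 1*(-5)))/(31 + (-8 - 1*(-5))) = 1059 + (-212 - 65 - 7*(-8 + 5))/(31 + (-8 + 5)) = 1059 + (-212 - 65 - 7*(-3))/(31 - 3) = 1059 + (-212 - 65 + 21)/28 = 1059 + (1/28)*(-256) = 1059 - 64/7 = 7349/7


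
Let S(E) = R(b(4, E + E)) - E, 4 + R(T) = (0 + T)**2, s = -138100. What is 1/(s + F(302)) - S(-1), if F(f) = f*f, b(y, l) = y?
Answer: -609649/46896 ≈ -13.000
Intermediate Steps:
F(f) = f**2
R(T) = -4 + T**2 (R(T) = -4 + (0 + T)**2 = -4 + T**2)
S(E) = 12 - E (S(E) = (-4 + 4**2) - E = (-4 + 16) - E = 12 - E)
1/(s + F(302)) - S(-1) = 1/(-138100 + 302**2) - (12 - 1*(-1)) = 1/(-138100 + 91204) - (12 + 1) = 1/(-46896) - 1*13 = -1/46896 - 13 = -609649/46896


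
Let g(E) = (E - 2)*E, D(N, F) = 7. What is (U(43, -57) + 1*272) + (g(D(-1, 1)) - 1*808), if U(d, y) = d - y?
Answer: -401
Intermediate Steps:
g(E) = E*(-2 + E) (g(E) = (-2 + E)*E = E*(-2 + E))
(U(43, -57) + 1*272) + (g(D(-1, 1)) - 1*808) = ((43 - 1*(-57)) + 1*272) + (7*(-2 + 7) - 1*808) = ((43 + 57) + 272) + (7*5 - 808) = (100 + 272) + (35 - 808) = 372 - 773 = -401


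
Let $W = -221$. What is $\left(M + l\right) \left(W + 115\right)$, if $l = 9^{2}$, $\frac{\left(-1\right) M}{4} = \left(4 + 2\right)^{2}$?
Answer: $6678$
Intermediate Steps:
$M = -144$ ($M = - 4 \left(4 + 2\right)^{2} = - 4 \cdot 6^{2} = \left(-4\right) 36 = -144$)
$l = 81$
$\left(M + l\right) \left(W + 115\right) = \left(-144 + 81\right) \left(-221 + 115\right) = \left(-63\right) \left(-106\right) = 6678$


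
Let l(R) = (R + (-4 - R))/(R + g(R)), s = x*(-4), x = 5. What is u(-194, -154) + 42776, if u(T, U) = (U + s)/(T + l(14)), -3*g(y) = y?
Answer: 58219354/1361 ≈ 42777.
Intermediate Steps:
g(y) = -y/3
s = -20 (s = 5*(-4) = -20)
l(R) = -6/R (l(R) = (R + (-4 - R))/(R - R/3) = -4*3/(2*R) = -6/R)
u(T, U) = (-20 + U)/(-3/7 + T) (u(T, U) = (U - 20)/(T - 6/14) = (-20 + U)/(T - 6*1/14) = (-20 + U)/(T - 3/7) = (-20 + U)/(-3/7 + T))
u(-194, -154) + 42776 = 7*(-20 - 154)/(-3 + 7*(-194)) + 42776 = 7*(-174)/(-3 - 1358) + 42776 = 7*(-174)/(-1361) + 42776 = 7*(-1/1361)*(-174) + 42776 = 1218/1361 + 42776 = 58219354/1361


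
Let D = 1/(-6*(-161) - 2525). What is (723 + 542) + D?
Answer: 1972134/1559 ≈ 1265.0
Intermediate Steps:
D = -1/1559 (D = 1/(966 - 2525) = 1/(-1559) = -1/1559 ≈ -0.00064144)
(723 + 542) + D = (723 + 542) - 1/1559 = 1265 - 1/1559 = 1972134/1559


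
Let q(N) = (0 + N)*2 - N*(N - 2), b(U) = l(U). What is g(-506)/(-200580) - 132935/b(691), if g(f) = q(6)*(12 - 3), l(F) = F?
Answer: -2222002306/11550065 ≈ -192.38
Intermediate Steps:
b(U) = U
q(N) = 2*N - N*(-2 + N) (q(N) = N*2 - N*(-2 + N) = 2*N - N*(-2 + N))
g(f) = -108 (g(f) = (6*(4 - 1*6))*(12 - 3) = (6*(4 - 6))*9 = (6*(-2))*9 = -12*9 = -108)
g(-506)/(-200580) - 132935/b(691) = -108/(-200580) - 132935/691 = -108*(-1/200580) - 132935*1/691 = 9/16715 - 132935/691 = -2222002306/11550065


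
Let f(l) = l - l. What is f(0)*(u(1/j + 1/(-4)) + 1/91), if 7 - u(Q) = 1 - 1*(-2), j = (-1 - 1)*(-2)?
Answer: 0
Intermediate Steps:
j = 4 (j = -2*(-2) = 4)
u(Q) = 4 (u(Q) = 7 - (1 - 1*(-2)) = 7 - (1 + 2) = 7 - 1*3 = 7 - 3 = 4)
f(l) = 0
f(0)*(u(1/j + 1/(-4)) + 1/91) = 0*(4 + 1/91) = 0*(365/91) = 0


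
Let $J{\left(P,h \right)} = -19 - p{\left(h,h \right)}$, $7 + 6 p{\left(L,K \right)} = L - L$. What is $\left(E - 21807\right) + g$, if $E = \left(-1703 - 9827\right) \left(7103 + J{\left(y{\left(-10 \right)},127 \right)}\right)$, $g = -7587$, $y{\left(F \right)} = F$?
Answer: $- \frac{245164097}{3} \approx -8.1721 \cdot 10^{7}$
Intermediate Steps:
$p{\left(L,K \right)} = - \frac{7}{6}$ ($p{\left(L,K \right)} = - \frac{7}{6} + \frac{L - L}{6} = - \frac{7}{6} + \frac{1}{6} \cdot 0 = - \frac{7}{6} + 0 = - \frac{7}{6}$)
$J{\left(P,h \right)} = - \frac{107}{6}$ ($J{\left(P,h \right)} = -19 - - \frac{7}{6} = -19 + \frac{7}{6} = - \frac{107}{6}$)
$E = - \frac{245075915}{3}$ ($E = \left(-1703 - 9827\right) \left(7103 - \frac{107}{6}\right) = \left(-11530\right) \frac{42511}{6} = - \frac{245075915}{3} \approx -8.1692 \cdot 10^{7}$)
$\left(E - 21807\right) + g = \left(- \frac{245075915}{3} - 21807\right) - 7587 = - \frac{245141336}{3} - 7587 = - \frac{245164097}{3}$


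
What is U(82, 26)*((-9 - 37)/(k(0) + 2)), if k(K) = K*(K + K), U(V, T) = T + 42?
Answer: -1564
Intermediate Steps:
U(V, T) = 42 + T
k(K) = 2*K**2 (k(K) = K*(2*K) = 2*K**2)
U(82, 26)*((-9 - 37)/(k(0) + 2)) = (42 + 26)*((-9 - 37)/(2*0**2 + 2)) = 68*(-46/(2*0 + 2)) = 68*(-46/(0 + 2)) = 68*(-46/2) = 68*(-46*1/2) = 68*(-23) = -1564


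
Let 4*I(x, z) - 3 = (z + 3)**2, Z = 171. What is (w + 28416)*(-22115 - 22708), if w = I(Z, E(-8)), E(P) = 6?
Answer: -1274631651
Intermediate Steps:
I(x, z) = 3/4 + (3 + z)**2/4 (I(x, z) = 3/4 + (z + 3)**2/4 = 3/4 + (3 + z)**2/4)
w = 21 (w = 3/4 + (3 + 6)**2/4 = 3/4 + (1/4)*9**2 = 3/4 + (1/4)*81 = 3/4 + 81/4 = 21)
(w + 28416)*(-22115 - 22708) = (21 + 28416)*(-22115 - 22708) = 28437*(-44823) = -1274631651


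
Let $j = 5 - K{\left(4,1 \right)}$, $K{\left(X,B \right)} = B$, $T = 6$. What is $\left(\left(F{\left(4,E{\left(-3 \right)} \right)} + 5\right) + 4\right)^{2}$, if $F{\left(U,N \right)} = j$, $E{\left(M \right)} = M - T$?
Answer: $169$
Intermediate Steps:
$E{\left(M \right)} = -6 + M$ ($E{\left(M \right)} = M - 6 = -6 + M$)
$j = 4$ ($j = 5 - 1 = 4$)
$F{\left(U,N \right)} = 4$
$\left(\left(F{\left(4,E{\left(-3 \right)} \right)} + 5\right) + 4\right)^{2} = \left(\left(4 + 5\right) + 4\right)^{2} = \left(9 + 4\right)^{2} = 13^{2} = 169$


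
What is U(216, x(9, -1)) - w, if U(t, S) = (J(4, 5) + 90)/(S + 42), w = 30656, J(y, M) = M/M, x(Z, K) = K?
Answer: -1256805/41 ≈ -30654.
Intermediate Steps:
J(y, M) = 1
U(t, S) = 91/(42 + S) (U(t, S) = (1 + 90)/(S + 42) = 91/(42 + S))
U(216, x(9, -1)) - w = 91/(42 - 1) - 1*30656 = 91/41 - 30656 = -1256805/41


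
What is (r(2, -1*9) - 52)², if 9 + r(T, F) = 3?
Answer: 3364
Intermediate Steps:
r(T, F) = -6 (r(T, F) = -9 + 3 = -6)
(r(2, -1*9) - 52)² = (-6 - 52)² = (-58)² = 3364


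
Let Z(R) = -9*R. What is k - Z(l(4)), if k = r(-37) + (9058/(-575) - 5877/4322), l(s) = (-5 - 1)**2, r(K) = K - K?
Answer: 762660649/2485150 ≈ 306.89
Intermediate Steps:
r(K) = 0
l(s) = 36 (l(s) = (-6)**2 = 36)
k = -42527951/2485150 (k = 0 + (9058/(-575) - 5877/4322) = 0 + (9058*(-1/575) - 5877*1/4322) = 0 + (-9058/575 - 5877/4322) = 0 - 42527951/2485150 = -42527951/2485150 ≈ -17.113)
k - Z(l(4)) = -42527951/2485150 - (-9)*36 = -42527951/2485150 - 1*(-324) = -42527951/2485150 + 324 = 762660649/2485150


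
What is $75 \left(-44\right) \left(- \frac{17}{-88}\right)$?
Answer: $- \frac{1275}{2} \approx -637.5$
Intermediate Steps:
$75 \left(-44\right) \left(- \frac{17}{-88}\right) = - 3300 \left(\left(-17\right) \left(- \frac{1}{88}\right)\right) = \left(-3300\right) \frac{17}{88} = - \frac{1275}{2}$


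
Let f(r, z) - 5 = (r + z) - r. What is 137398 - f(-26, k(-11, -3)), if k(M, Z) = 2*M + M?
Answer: 137426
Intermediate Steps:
k(M, Z) = 3*M
f(r, z) = 5 + z (f(r, z) = 5 + ((r + z) - r) = 5 + z)
137398 - f(-26, k(-11, -3)) = 137398 - (5 + 3*(-11)) = 137398 - (5 - 33) = 137398 - 1*(-28) = 137398 + 28 = 137426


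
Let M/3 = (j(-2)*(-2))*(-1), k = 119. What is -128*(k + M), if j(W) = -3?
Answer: -12928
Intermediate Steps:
M = -18 (M = 3*(-3*(-2)*(-1)) = 3*(6*(-1)) = 3*(-6) = -18)
-128*(k + M) = -128*(119 - 18) = -128*101 = -12928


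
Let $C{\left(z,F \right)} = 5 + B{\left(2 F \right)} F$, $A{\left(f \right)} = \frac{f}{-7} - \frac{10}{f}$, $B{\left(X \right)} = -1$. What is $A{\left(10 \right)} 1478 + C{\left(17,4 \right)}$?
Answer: $- \frac{25119}{7} \approx -3588.4$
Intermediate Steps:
$A{\left(f \right)} = - \frac{10}{f} - \frac{f}{7}$ ($A{\left(f \right)} = f \left(- \frac{1}{7}\right) - \frac{10}{f} = - \frac{f}{7} - \frac{10}{f} = - \frac{10}{f} - \frac{f}{7}$)
$C{\left(z,F \right)} = 5 - F$
$A{\left(10 \right)} 1478 + C{\left(17,4 \right)} = \left(- \frac{10}{10} - \frac{10}{7}\right) 1478 + \left(5 - 4\right) = \left(\left(-10\right) \frac{1}{10} - \frac{10}{7}\right) 1478 + \left(5 - 4\right) = \left(-1 - \frac{10}{7}\right) 1478 + 1 = \left(- \frac{17}{7}\right) 1478 + 1 = - \frac{25126}{7} + 1 = - \frac{25119}{7}$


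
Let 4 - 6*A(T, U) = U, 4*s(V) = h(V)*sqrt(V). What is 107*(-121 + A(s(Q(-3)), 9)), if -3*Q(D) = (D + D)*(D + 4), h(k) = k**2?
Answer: -78217/6 ≈ -13036.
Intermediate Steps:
Q(D) = -2*D*(4 + D)/3 (Q(D) = -(D + D)*(D + 4)/3 = -2*D*(4 + D)/3)
s(V) = V**(5/2)/4 (s(V) = (V**2*sqrt(V))/4 = V**(5/2)/4)
A(T, U) = 2/3 - U/6
107*(-121 + A(s(Q(-3)), 9)) = 107*(-121 + (2/3 - 1/6*9)) = 107*(-121 + (2/3 - 3/2)) = 107*(-121 - 5/6) = 107*(-731/6) = -78217/6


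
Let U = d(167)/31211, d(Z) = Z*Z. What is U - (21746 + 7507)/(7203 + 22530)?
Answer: -27930582/309332221 ≈ -0.090293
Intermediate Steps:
d(Z) = Z²
U = 27889/31211 (U = 167²/31211 = 27889*(1/31211) = 27889/31211 ≈ 0.89356)
U - (21746 + 7507)/(7203 + 22530) = 27889/31211 - (21746 + 7507)/(7203 + 22530) = 27889/31211 - 29253/29733 = 27889/31211 - 1*9751/9911 = 27889/31211 - 9751/9911 = -27930582/309332221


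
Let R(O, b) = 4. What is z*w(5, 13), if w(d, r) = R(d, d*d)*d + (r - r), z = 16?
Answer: 320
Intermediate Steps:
w(d, r) = 4*d (w(d, r) = 4*d + (r - r) = 4*d + 0 = 4*d)
z*w(5, 13) = 16*(4*5) = 16*20 = 320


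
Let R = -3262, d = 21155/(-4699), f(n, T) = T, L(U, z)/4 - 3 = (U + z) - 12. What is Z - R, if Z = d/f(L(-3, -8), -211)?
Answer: 3234258273/991489 ≈ 3262.0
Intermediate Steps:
L(U, z) = -36 + 4*U + 4*z (L(U, z) = 12 + 4*((U + z) - 12) = 12 + 4*(-12 + U + z) = 12 + (-48 + 4*U + 4*z) = -36 + 4*U + 4*z)
d = -21155/4699 (d = 21155*(-1/4699) = -21155/4699 ≈ -4.5020)
Z = 21155/991489 (Z = -21155/4699/(-211) = -21155/4699*(-1/211) = 21155/991489 ≈ 0.021337)
Z - R = 21155/991489 - 1*(-3262) = 21155/991489 + 3262 = 3234258273/991489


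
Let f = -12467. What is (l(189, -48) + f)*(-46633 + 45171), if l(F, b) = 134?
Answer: 18030846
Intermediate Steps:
(l(189, -48) + f)*(-46633 + 45171) = (134 - 12467)*(-46633 + 45171) = -12333*(-1462) = 18030846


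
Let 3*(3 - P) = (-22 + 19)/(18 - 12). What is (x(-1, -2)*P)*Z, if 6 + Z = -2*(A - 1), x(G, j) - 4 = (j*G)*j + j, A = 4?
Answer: 76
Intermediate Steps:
x(G, j) = 4 + j + G*j**2 (x(G, j) = 4 + ((j*G)*j + j) = 4 + ((G*j)*j + j) = 4 + (G*j**2 + j) = 4 + (j + G*j**2) = 4 + j + G*j**2)
Z = -12 (Z = -6 - 2*(4 - 1) = -6 - 2*3 = -6 - 6 = -12)
P = 19/6 (P = 3 - (-22 + 19)/(3*(18 - 12)) = 3 - (-1)/6 = 3 - 1/3*(-1/2) = 3 + 1/6 = 19/6 ≈ 3.1667)
(x(-1, -2)*P)*Z = ((4 - 2 - 1*(-2)**2)*(19/6))*(-12) = ((4 - 2 - 1*4)*(19/6))*(-12) = ((4 - 2 - 4)*(19/6))*(-12) = -2*19/6*(-12) = -19/3*(-12) = 76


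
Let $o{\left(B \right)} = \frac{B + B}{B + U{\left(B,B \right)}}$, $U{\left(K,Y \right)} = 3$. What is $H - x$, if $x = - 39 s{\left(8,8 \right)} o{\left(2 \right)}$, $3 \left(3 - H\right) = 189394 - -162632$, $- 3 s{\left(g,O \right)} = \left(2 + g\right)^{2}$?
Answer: $-118379$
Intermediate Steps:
$o{\left(B \right)} = \frac{2 B}{3 + B}$ ($o{\left(B \right)} = \frac{B + B}{B + 3} = \frac{2 B}{3 + B}$)
$s{\left(g,O \right)} = - \frac{\left(2 + g\right)^{2}}{3}$
$H = -117339$ ($H = 3 - \frac{189394 - -162632}{3} = 3 - \frac{189394 + 162632}{3} = 3 - 117342 = -117339$)
$x = 1040$ ($x = - 39 \left(- \frac{\left(2 + 8\right)^{2}}{3}\right) 2 \cdot 2 \frac{1}{3 + 2} = - 39 \left(- \frac{10^{2}}{3}\right) 2 \cdot 2 \cdot \frac{1}{5} = - 39 \left(\left(- \frac{1}{3}\right) 100\right) 2 \cdot 2 \cdot \frac{1}{5} = \left(-39\right) \left(- \frac{100}{3}\right) \frac{4}{5} = 1300 \cdot \frac{4}{5} = 1040$)
$H - x = -117339 - 1040 = -118379$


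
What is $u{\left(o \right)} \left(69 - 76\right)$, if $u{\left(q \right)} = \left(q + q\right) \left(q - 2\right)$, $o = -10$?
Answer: $-1680$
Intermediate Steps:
$u{\left(q \right)} = 2 q \left(-2 + q\right)$
$u{\left(o \right)} \left(69 - 76\right) = 2 \left(-10\right) \left(-2 - 10\right) \left(69 - 76\right) = 2 \left(-10\right) \left(-12\right) \left(-7\right) = 240 \left(-7\right) = -1680$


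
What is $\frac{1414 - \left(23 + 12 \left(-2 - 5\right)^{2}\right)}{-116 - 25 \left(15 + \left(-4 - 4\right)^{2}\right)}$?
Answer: $- \frac{803}{2091} \approx -0.38403$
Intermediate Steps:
$\frac{1414 - \left(23 + 12 \left(-2 - 5\right)^{2}\right)}{-116 - 25 \left(15 + \left(-4 - 4\right)^{2}\right)} = \frac{1414 - \left(23 + 12 \left(-7\right)^{2}\right)}{-116 - 25 \left(15 + \left(-8\right)^{2}\right)} = \frac{1414 - 611}{-116 - 25 \left(15 + 64\right)} = \frac{1414 - 611}{-116 - 1975} = \frac{803}{-2091} = 803 \left(- \frac{1}{2091}\right) = - \frac{803}{2091}$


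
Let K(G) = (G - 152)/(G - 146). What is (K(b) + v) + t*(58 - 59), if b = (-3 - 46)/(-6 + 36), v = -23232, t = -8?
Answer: -102854487/4429 ≈ -23223.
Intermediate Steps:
b = -49/30 ≈ -1.6333
K(G) = (-152 + G)/(-146 + G)
(K(b) + v) + t*(58 - 59) = ((-152 - 49/30)/(-146 - 49/30) - 23232) - 8*(58 - 59) = (-4609/30/(-4429/30) - 23232) - 8*(-1) = (-30/4429*(-4609/30) - 23232) + 8 = (4609/4429 - 23232) + 8 = -102889919/4429 + 8 = -102854487/4429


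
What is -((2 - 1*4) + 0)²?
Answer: -4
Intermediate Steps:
-((2 - 1*4) + 0)² = -((2 - 4) + 0)² = -(-2 + 0)² = -1*(-2)² = -1*4 = -4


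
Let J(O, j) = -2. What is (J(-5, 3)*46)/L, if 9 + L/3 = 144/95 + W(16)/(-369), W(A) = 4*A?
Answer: 1075020/268439 ≈ 4.0047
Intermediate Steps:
L = -268439/11685 (L = -27 + 3*(144/95 + (4*16)/(-369)) = -27 + 3*(144*(1/95) + 64*(-1/369)) = -27 + 3*(144/95 - 64/369) = -27 + 3*(47056/35055) = -27 + 47056/11685 = -268439/11685 ≈ -22.973)
(J(-5, 3)*46)/L = (-2*46)/(-268439/11685) = -92*(-11685/268439) = 1075020/268439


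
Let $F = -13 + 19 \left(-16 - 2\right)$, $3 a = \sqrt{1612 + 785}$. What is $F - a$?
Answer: $-355 - \frac{\sqrt{2397}}{3} \approx -371.32$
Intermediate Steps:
$a = \frac{\sqrt{2397}}{3}$ ($a = \frac{\sqrt{1612 + 785}}{3} = \frac{\sqrt{2397}}{3} \approx 16.32$)
$F = -355$ ($F = -13 + 19 \left(-18\right) = -13 - 342 = -355$)
$F - a = -355 - \frac{\sqrt{2397}}{3}$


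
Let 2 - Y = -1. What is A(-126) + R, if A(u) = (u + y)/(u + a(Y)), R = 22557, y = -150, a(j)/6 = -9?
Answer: 338378/15 ≈ 22559.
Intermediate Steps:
Y = 3 (Y = 2 - 1*(-1) = 2 + 1 = 3)
a(j) = -54 (a(j) = 6*(-9) = -54)
A(u) = (-150 + u)/(-54 + u) (A(u) = (u - 150)/(u - 54) = (-150 + u)/(-54 + u))
A(-126) + R = (-150 - 126)/(-54 - 126) + 22557 = -276/(-180) + 22557 = -1/180*(-276) + 22557 = 23/15 + 22557 = 338378/15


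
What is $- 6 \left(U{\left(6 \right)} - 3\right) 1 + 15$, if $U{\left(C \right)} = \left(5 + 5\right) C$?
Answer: $-327$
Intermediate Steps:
$U{\left(C \right)} = 10 C$
$- 6 \left(U{\left(6 \right)} - 3\right) 1 + 15 = - 6 \left(10 \cdot 6 - 3\right) 1 + 15 = - 6 \left(60 - 3\right) 1 + 15 = - 6 \cdot 57 \cdot 1 + 15 = \left(-6\right) 57 + 15 = -342 + 15 = -327$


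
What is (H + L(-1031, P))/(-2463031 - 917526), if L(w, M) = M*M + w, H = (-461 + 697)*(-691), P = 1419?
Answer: -1849454/3380557 ≈ -0.54709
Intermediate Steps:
H = -163076 (H = 236*(-691) = -163076)
L(w, M) = w + M**2 (L(w, M) = M**2 + w = w + M**2)
(H + L(-1031, P))/(-2463031 - 917526) = (-163076 + (-1031 + 1419**2))/(-2463031 - 917526) = (-163076 + (-1031 + 2013561))/(-3380557) = (-163076 + 2012530)*(-1/3380557) = 1849454*(-1/3380557) = -1849454/3380557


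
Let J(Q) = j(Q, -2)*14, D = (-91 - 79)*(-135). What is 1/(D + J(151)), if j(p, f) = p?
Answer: 1/25064 ≈ 3.9898e-5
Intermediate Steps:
D = 22950 (D = -170*(-135) = 22950)
J(Q) = 14*Q (J(Q) = Q*14 = 14*Q)
1/(D + J(151)) = 1/(22950 + 14*151) = 1/(22950 + 2114) = 1/25064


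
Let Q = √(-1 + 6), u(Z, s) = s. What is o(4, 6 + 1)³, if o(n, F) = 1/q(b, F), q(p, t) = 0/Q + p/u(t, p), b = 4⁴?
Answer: 1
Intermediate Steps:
b = 256
Q = √5 ≈ 2.2361
q(p, t) = 1 (q(p, t) = 0/(√5) + p/p = 0*(√5/5) + 1 = 0 + 1 = 1)
o(n, F) = 1 (o(n, F) = 1/1 = 1)
o(4, 6 + 1)³ = 1³ = 1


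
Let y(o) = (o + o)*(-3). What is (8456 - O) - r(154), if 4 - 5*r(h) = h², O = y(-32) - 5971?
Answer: 94887/5 ≈ 18977.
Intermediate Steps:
y(o) = -6*o (y(o) = (2*o)*(-3) = -6*o)
O = -5779 (O = -6*(-32) - 5971 = 192 - 5971 = -5779)
r(h) = ⅘ - h²/5
(8456 - O) - r(154) = (8456 - 1*(-5779)) - (⅘ - ⅕*154²) = (8456 + 5779) - (⅘ - ⅕*23716) = 14235 - (⅘ - 23716/5) = 14235 - 1*(-23712/5) = 14235 + 23712/5 = 94887/5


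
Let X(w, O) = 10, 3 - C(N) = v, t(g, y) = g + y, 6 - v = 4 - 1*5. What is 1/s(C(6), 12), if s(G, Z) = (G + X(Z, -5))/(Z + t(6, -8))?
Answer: 5/3 ≈ 1.6667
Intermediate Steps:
v = 7 (v = 6 - (4 - 1*5) = 6 - (4 - 5) = 6 - 1*(-1) = 6 + 1 = 7)
C(N) = -4 (C(N) = 3 - 1*7 = 3 - 7 = -4)
s(G, Z) = (10 + G)/(-2 + Z) (s(G, Z) = (G + 10)/(Z + (6 - 8)) = (10 + G)/(Z - 2) = (10 + G)/(-2 + Z))
1/s(C(6), 12) = 1/((10 - 4)/(-2 + 12)) = 1/(6/10) = 1/((⅒)*6) = 1/(⅗) = 5/3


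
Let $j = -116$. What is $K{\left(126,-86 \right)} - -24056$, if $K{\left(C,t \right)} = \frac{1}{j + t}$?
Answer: $\frac{4859311}{202} \approx 24056.0$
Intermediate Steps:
$K{\left(C,t \right)} = \frac{1}{-116 + t}$
$K{\left(126,-86 \right)} - -24056 = \frac{1}{-116 - 86} - -24056 = \frac{1}{-202} + 24056 = - \frac{1}{202} + 24056 = \frac{4859311}{202}$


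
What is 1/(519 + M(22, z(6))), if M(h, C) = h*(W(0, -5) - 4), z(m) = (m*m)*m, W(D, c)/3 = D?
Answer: 1/431 ≈ 0.0023202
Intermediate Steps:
W(D, c) = 3*D
z(m) = m³ (z(m) = m²*m = m³)
M(h, C) = -4*h (M(h, C) = h*(3*0 - 4) = h*(0 - 4) = h*(-4) = -4*h)
1/(519 + M(22, z(6))) = 1/(519 - 4*22) = 1/(519 - 88) = 1/431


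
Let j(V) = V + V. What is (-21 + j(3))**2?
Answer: 225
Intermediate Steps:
j(V) = 2*V
(-21 + j(3))**2 = (-21 + 2*3)**2 = (-21 + 6)**2 = (-15)**2 = 225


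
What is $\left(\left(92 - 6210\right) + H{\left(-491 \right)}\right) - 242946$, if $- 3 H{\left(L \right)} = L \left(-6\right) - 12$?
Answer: $-250042$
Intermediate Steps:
$H{\left(L \right)} = 4 + 2 L$ ($H{\left(L \right)} = - \frac{L \left(-6\right) - 12}{3} = - \frac{- 6 L - 12}{3} = - \frac{-12 - 6 L}{3} = 4 + 2 L$)
$\left(\left(92 - 6210\right) + H{\left(-491 \right)}\right) - 242946 = \left(\left(92 - 6210\right) + \left(4 + 2 \left(-491\right)\right)\right) - 242946 = \left(\left(92 - 6210\right) + \left(4 - 982\right)\right) - 242946 = \left(-6118 - 978\right) - 242946 = -7096 - 242946 = -250042$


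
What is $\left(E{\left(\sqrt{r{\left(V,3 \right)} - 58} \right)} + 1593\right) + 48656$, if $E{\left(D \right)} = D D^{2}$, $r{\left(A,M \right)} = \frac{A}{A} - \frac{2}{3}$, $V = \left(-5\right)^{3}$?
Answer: $50249 - \frac{173 i \sqrt{519}}{9} \approx 50249.0 - 437.91 i$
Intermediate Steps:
$V = -125$
$r{\left(A,M \right)} = \frac{1}{3}$ ($r{\left(A,M \right)} = 1 - \frac{2}{3} = \frac{1}{3}$)
$E{\left(D \right)} = D^{3}$
$\left(E{\left(\sqrt{r{\left(V,3 \right)} - 58} \right)} + 1593\right) + 48656 = \left(\left(\sqrt{\frac{1}{3} - 58}\right)^{3} + 1593\right) + 48656 = \left(\left(\sqrt{- \frac{173}{3}}\right)^{3} + 1593\right) + 48656 = \left(\left(\frac{i \sqrt{519}}{3}\right)^{3} + 1593\right) + 48656 = \left(- \frac{173 i \sqrt{519}}{9} + 1593\right) + 48656 = \left(1593 - \frac{173 i \sqrt{519}}{9}\right) + 48656 = 50249 - \frac{173 i \sqrt{519}}{9}$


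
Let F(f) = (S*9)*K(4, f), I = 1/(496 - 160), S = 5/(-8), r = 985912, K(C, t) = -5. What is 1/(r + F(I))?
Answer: 8/7887521 ≈ 1.0143e-6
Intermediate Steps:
S = -5/8 (S = 5*(-⅛) = -5/8 ≈ -0.62500)
I = 1/336 ≈ 0.0029762
F(f) = 225/8 (F(f) = -5/8*9*(-5) = -45/8*(-5) = 225/8)
1/(r + F(I)) = 1/(985912 + 225/8) = 1/(7887521/8) = 8/7887521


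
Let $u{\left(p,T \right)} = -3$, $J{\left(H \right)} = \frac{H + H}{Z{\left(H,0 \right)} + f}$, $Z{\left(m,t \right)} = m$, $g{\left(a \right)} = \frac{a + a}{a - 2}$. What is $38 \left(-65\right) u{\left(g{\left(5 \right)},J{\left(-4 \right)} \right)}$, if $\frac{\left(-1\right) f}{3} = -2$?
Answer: $7410$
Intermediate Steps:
$g{\left(a \right)} = \frac{2 a}{-2 + a}$
$f = 6$ ($f = \left(-3\right) \left(-2\right) = 6$)
$J{\left(H \right)} = \frac{2 H}{6 + H}$ ($J{\left(H \right)} = \frac{H + H}{H + 6} = \frac{2 H}{6 + H}$)
$38 \left(-65\right) u{\left(g{\left(5 \right)},J{\left(-4 \right)} \right)} = 38 \left(-65\right) \left(-3\right) = \left(-2470\right) \left(-3\right) = 7410$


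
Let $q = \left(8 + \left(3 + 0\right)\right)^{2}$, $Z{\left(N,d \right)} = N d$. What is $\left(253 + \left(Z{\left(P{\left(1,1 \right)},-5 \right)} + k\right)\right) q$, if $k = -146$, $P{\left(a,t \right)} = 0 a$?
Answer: $12947$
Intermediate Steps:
$P{\left(a,t \right)} = 0$
$q = 121$ ($q = \left(8 + 3\right)^{2} = 11^{2} = 121$)
$\left(253 + \left(Z{\left(P{\left(1,1 \right)},-5 \right)} + k\right)\right) q = \left(253 + \left(0 \left(-5\right) - 146\right)\right) 121 = \left(253 + \left(0 - 146\right)\right) 121 = \left(253 - 146\right) 121 = 107 \cdot 121 = 12947$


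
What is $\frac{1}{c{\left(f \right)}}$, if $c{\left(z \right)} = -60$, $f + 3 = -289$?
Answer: $- \frac{1}{60} \approx -0.016667$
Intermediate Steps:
$f = -292$ ($f = -3 - 289 = -292$)
$\frac{1}{c{\left(f \right)}} = \frac{1}{-60} = - \frac{1}{60}$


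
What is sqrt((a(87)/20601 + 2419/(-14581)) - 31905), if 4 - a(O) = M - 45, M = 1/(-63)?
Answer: 2*I*sqrt(14687778943761073998)/42911883 ≈ 178.62*I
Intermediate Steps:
M = -1/63 ≈ -0.015873
a(O) = 3088/63 (a(O) = 4 - (-1/63 - 45) = 4 - 1*(-2836/63) = 4 + 2836/63 = 3088/63)
sqrt((a(87)/20601 + 2419/(-14581)) - 31905) = sqrt(((3088/63)/20601 + 2419/(-14581)) - 31905) = sqrt(((3088/63)*(1/20601) + 2419*(-1/14581)) - 31905) = sqrt((3088/1297863 - 2419/14581) - 31905) = sqrt(-442072067/2703448629 - 31905) = sqrt(-86253970580312/2703448629) = 2*I*sqrt(14687778943761073998)/42911883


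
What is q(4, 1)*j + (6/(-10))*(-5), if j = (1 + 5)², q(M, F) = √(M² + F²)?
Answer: 3 + 36*√17 ≈ 151.43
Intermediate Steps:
q(M, F) = √(F² + M²)
j = 36 (j = 6² = 36)
q(4, 1)*j + (6/(-10))*(-5) = √(1² + 4²)*36 + (6/(-10))*(-5) = √(1 + 16)*36 + (6*(-⅒))*(-5) = √17*36 - ⅗*(-5) = 36*√17 + 3 = 3 + 36*√17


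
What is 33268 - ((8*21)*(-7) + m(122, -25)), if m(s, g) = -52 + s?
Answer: 34374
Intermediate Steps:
33268 - ((8*21)*(-7) + m(122, -25)) = 33268 - ((8*21)*(-7) + (-52 + 122)) = 33268 - (168*(-7) + 70) = 33268 - (-1176 + 70) = 33268 - 1*(-1106) = 33268 + 1106 = 34374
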